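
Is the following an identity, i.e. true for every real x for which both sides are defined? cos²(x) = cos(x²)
Claim: cos²(x) = cos(x²).
Test a specific point where both sides are defined: x = -π/6.
LHS = cos²(x) ≈ 0.7500
RHS = cos(x²) ≈ 0.9627
Since 0.7500 ≠ 0.9627, the equation fails at this point, so it cannot hold for every real x for which both sides are defined.
cos²(x) means (cos x)², squaring the output; cos(x²) squares the input. These are different functions.

Conclusion: No, this is NOT an identity.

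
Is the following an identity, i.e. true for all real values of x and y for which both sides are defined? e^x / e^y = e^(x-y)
Claim: e^x / e^y = e^(x-y).
Reasoning: 1/e^y = e^(-y), so e^x / e^y = e^x · e^(-y) = e^(x + (-y)) = e^(x-y) by the product rule for exponents.
So the two sides agree for all real values of x and y for which both sides are defined.

Conclusion: Yes, this is an identity.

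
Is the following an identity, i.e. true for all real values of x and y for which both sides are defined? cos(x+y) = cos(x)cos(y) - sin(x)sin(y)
Claim: cos(x+y) = cos(x)cos(y) - sin(x)sin(y).
Reasoning: By Euler's formula e^(i(x+y)) = e^(ix)·e^(iy) = (cos x + i·sin x)(cos y + i·sin y). The real part of the left side is cos(x+y); the real part of the product is cos(x)cos(y) - sin(x)sin(y) (since i·i = -1).
So the two sides agree for all real values of x and y for which both sides are defined.

Conclusion: Yes, this is an identity.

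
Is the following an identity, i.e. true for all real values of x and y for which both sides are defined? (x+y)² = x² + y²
No, this is NOT an identity.

Claim: (x+y)² = x² + y².
Test a specific point where both sides are defined: x = 4, y = -1.
LHS = (x+y)² ≈ 9.0000
RHS = x² + y² ≈ 17.0000
Since 9.0000 ≠ 17.0000, the equation fails at this point, so it cannot hold for all real values of x and y for which both sides are defined.
The correct expansion is (x+y)² = x² + 2xy + y²; the cross term 2xy is missing.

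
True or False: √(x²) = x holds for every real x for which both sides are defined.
False.

Claim: √(x²) = x.
Test a specific point where both sides are defined: x = -2.
LHS = √(x²) ≈ 2.0000
RHS = x ≈ -2.0000
Since 2.0000 ≠ -2.0000, the equation fails at this point, so it cannot hold for every real x for which both sides are defined.
√(x²) = |x|, which differs from x whenever x < 0 (both sides are defined for every real x).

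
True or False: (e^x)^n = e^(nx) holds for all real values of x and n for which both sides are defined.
True.

Claim: (e^x)^n = e^(nx).
Reasoning: e^x is a positive real number, and for a positive base B and real exponent n, B^n = e^(n·ln B). With B = e^x, ln B = x, so (e^x)^n = e^(n·x).
So the two sides agree for all real values of x and n for which both sides are defined.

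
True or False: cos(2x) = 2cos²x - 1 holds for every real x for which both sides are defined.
Claim: cos(2x) = 2cos²x - 1.
Reasoning: cos(2x) = cos²x - sin²x. Replace sin²x by 1 - cos²x: cos²x - (1 - cos²x) = 2cos²x - 1.
So the two sides agree for every real x for which both sides are defined.

Conclusion: True.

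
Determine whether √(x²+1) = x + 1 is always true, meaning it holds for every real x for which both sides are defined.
No, this is NOT an identity.

Claim: √(x²+1) = x + 1.
Test a specific point where both sides are defined: x = 1/2.
LHS = √(x²+1) ≈ 1.1180
RHS = x + 1 ≈ 1.5000
Since 1.1180 ≠ 1.5000, the equation fails at this point, so it cannot hold for every real x for which both sides are defined.
(x+1)² = x² + 2x + 1 ≠ x² + 1 unless x = 0.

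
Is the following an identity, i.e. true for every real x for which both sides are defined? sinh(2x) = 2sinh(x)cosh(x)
Claim: sinh(2x) = 2sinh(x)cosh(x).
Reasoning: 2sinh(x)cosh(x) = 2 · (e^x - e^-x)/2 · (e^x + e^-x)/2 = (e^(2x) - e^(-2x))/2 = sinh(2x).
So the two sides agree for every real x for which both sides are defined.

Conclusion: Yes, this is an identity.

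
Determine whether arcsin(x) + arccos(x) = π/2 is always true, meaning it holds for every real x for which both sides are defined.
Yes, this is an identity.

Claim: arcsin(x) + arccos(x) = π/2.
Reasoning: Both sides are defined for -1 ≤ x ≤ 1. Let θ = arcsin(x), so sin θ = x and θ ∈ [-π/2, π/2]. Then cos(π/2 - θ) = sin θ = x and π/2 - θ ∈ [0, π], which is exactly the range of arccos, so arccos(x) = π/2 - θ. Adding: arcsin(x) + arccos(x) = θ + (π/2 - θ) = π/2.
So the two sides agree for every real x for which both sides are defined.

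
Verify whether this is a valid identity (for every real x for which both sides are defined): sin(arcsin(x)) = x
Yes, this is an identity.

Claim: sin(arcsin(x)) = x.
Reasoning: For -1 ≤ x ≤ 1 (where arcsin is defined), arcsin(x) is by definition an angle whose sine equals x. Taking the sine of that angle returns x. (Note the other order, arcsin(sin x) = x, is NOT an identity.)
So the two sides agree for every real x for which both sides are defined.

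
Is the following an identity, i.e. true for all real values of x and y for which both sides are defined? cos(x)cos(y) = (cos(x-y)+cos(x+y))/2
Claim: cos(x)cos(y) = (cos(x-y)+cos(x+y))/2.
Reasoning: cos(x-y) = cos(x)cos(y) + sin(x)sin(y) and cos(x+y) = cos(x)cos(y) - sin(x)sin(y). Adding, cos(x-y) + cos(x+y) = 2cos(x)cos(y); divide by 2.
So the two sides agree for all real values of x and y for which both sides are defined.

Conclusion: Yes, this is an identity.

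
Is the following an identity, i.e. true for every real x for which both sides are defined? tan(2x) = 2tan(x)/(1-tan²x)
Yes, this is an identity.

Claim: tan(2x) = 2tan(x)/(1-tan²x).
Reasoning: tan(2x) = sin(2x)/cos(2x) = 2sin(x)cos(x) / (cos²x - sin²x). Divide numerator and denominator by cos²x: 2tan(x) / (1 - tan²x).
So the two sides agree for every real x for which both sides are defined.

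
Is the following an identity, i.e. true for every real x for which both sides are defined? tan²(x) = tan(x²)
Claim: tan²(x) = tan(x²).
Test a specific point where both sides are defined: x = π.
LHS = tan²(x) ≈ 0.0000
RHS = tan(x²) ≈ 0.4767
Since 0.0000 ≠ 0.4767, the equation fails at this point, so it cannot hold for every real x for which both sides are defined.
tan²(x) means (tan x)², squaring the output; tan(x²) squares the input. These are different functions.

Conclusion: No, this is NOT an identity.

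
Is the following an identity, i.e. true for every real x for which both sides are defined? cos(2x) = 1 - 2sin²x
Claim: cos(2x) = 1 - 2sin²x.
Reasoning: cos(2x) = cos²x - sin²x. Replace cos²x by 1 - sin²x: (1 - sin²x) - sin²x = 1 - 2sin²x.
So the two sides agree for every real x for which both sides are defined.

Conclusion: Yes, this is an identity.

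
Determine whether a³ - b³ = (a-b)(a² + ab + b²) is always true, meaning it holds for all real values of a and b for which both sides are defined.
Claim: a³ - b³ = (a-b)(a² + ab + b²).
Reasoning: Expand the right side: (a-b)(a² + ab + b²) = a³ + a²b + ab² - a²b - ab² - b³ = a³ - b³ (the middle terms cancel in pairs).
So the two sides agree for all real values of a and b for which both sides are defined.

Conclusion: Yes, this is an identity.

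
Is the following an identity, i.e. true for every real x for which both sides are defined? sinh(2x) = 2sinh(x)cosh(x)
Yes, this is an identity.

Claim: sinh(2x) = 2sinh(x)cosh(x).
Reasoning: 2sinh(x)cosh(x) = 2 · (e^x - e^-x)/2 · (e^x + e^-x)/2 = (e^(2x) - e^(-2x))/2 = sinh(2x).
So the two sides agree for every real x for which both sides are defined.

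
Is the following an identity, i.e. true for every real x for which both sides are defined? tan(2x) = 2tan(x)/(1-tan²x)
Yes, this is an identity.

Claim: tan(2x) = 2tan(x)/(1-tan²x).
Reasoning: tan(2x) = sin(2x)/cos(2x) = 2sin(x)cos(x) / (cos²x - sin²x). Divide numerator and denominator by cos²x: 2tan(x) / (1 - tan²x).
So the two sides agree for every real x for which both sides are defined.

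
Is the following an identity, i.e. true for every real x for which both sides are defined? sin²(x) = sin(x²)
Claim: sin²(x) = sin(x²).
Test a specific point where both sides are defined: x = -π/3.
LHS = sin²(x) ≈ 0.7500
RHS = sin(x²) ≈ 0.8897
Since 0.7500 ≠ 0.8897, the equation fails at this point, so it cannot hold for every real x for which both sides are defined.
sin²(x) means (sin x)², squaring the output; sin(x²) squares the input. These are different functions.

Conclusion: No, this is NOT an identity.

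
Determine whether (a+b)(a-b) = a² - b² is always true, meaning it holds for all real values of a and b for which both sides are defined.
Yes, this is an identity.

Claim: (a+b)(a-b) = a² - b².
Reasoning: Expand: (a+b)(a-b) = a² - ab + ba - b² = a² - b² (the cross terms cancel).
So the two sides agree for all real values of a and b for which both sides are defined.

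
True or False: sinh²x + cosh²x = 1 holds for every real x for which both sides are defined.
Claim: sinh²x + cosh²x = 1.
Test a specific point where both sides are defined: x = 3.
LHS = sinh²x + cosh²x ≈ 201.7156
RHS = 1 ≈ 1.0000
Since 201.7156 ≠ 1.0000, the equation fails at this point, so it cannot hold for every real x for which both sides are defined.
The correct hyperbolic identity is cosh²x - sinh²x = 1 (a difference); the sum sinh²x + cosh²x equals cosh(2x).

Conclusion: False.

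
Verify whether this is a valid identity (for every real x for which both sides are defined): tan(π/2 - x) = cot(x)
Claim: tan(π/2 - x) = cot(x).
Reasoning: tan(π/2 - x) = sin(π/2 - x)/cos(π/2 - x) = cos(x)/sin(x) = cot(x), using the cofunction identities sin(π/2 - x) = cos(x) and cos(π/2 - x) = sin(x).
So the two sides agree for every real x for which both sides are defined.

Conclusion: Yes, this is an identity.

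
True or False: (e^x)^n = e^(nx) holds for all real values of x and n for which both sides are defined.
Claim: (e^x)^n = e^(nx).
Reasoning: e^x is a positive real number, and for a positive base B and real exponent n, B^n = e^(n·ln B). With B = e^x, ln B = x, so (e^x)^n = e^(n·x).
So the two sides agree for all real values of x and n for which both sides are defined.

Conclusion: True.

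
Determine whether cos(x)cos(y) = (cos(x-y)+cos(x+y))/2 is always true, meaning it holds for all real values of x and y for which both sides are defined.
Claim: cos(x)cos(y) = (cos(x-y)+cos(x+y))/2.
Reasoning: cos(x-y) = cos(x)cos(y) + sin(x)sin(y) and cos(x+y) = cos(x)cos(y) - sin(x)sin(y). Adding, cos(x-y) + cos(x+y) = 2cos(x)cos(y); divide by 2.
So the two sides agree for all real values of x and y for which both sides are defined.

Conclusion: Yes, this is an identity.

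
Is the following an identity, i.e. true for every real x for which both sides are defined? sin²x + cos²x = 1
Claim: sin²x + cos²x = 1.
Reasoning: The point (cos x, sin x) lies on the unit circle X² + Y² = 1, so cos²x + sin²x = 1 for every real x.
So the two sides agree for every real x for which both sides are defined.

Conclusion: Yes, this is an identity.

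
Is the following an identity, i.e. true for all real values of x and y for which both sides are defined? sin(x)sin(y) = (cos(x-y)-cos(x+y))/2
Claim: sin(x)sin(y) = (cos(x-y)-cos(x+y))/2.
Reasoning: cos(x-y) = cos(x)cos(y) + sin(x)sin(y) and cos(x+y) = cos(x)cos(y) - sin(x)sin(y). Subtracting, cos(x-y) - cos(x+y) = 2sin(x)sin(y); divide by 2.
So the two sides agree for all real values of x and y for which both sides are defined.

Conclusion: Yes, this is an identity.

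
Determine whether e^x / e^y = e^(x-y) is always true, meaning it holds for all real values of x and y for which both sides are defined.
Yes, this is an identity.

Claim: e^x / e^y = e^(x-y).
Reasoning: 1/e^y = e^(-y), so e^x / e^y = e^x · e^(-y) = e^(x + (-y)) = e^(x-y) by the product rule for exponents.
So the two sides agree for all real values of x and y for which both sides are defined.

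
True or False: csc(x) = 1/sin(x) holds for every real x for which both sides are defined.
True.

Claim: csc(x) = 1/sin(x).
Reasoning: csc(x) is by definition the reciprocal of sin(x), wherever sin(x) ≠ 0.
So the two sides agree for every real x for which both sides are defined.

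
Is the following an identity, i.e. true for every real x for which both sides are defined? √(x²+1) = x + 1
Claim: √(x²+1) = x + 1.
Test a specific point where both sides are defined: x = -2.
LHS = √(x²+1) ≈ 2.2361
RHS = x + 1 ≈ -1.0000
Since 2.2361 ≠ -1.0000, the equation fails at this point, so it cannot hold for every real x for which both sides are defined.
(x+1)² = x² + 2x + 1 ≠ x² + 1 unless x = 0.

Conclusion: No, this is NOT an identity.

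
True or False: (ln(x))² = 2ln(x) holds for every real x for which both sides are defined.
Claim: (ln(x))² = 2ln(x).
Test a specific point where both sides are defined: x = 5.
LHS = (ln(x))² ≈ 2.5903
RHS = 2ln(x) ≈ 3.2189
Since 2.5903 ≠ 3.2189, the equation fails at this point, so it cannot hold for every real x for which both sides are defined.
2ln(x) equals ln(x²), which is not the same as (ln x)².

Conclusion: False.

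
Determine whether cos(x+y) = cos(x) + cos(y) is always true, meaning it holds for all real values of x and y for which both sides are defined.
Claim: cos(x+y) = cos(x) + cos(y).
Test a specific point where both sides are defined: x = π/2, y = -π/6.
LHS = cos(x+y) ≈ 0.5000
RHS = cos(x) + cos(y) ≈ 0.8660
Since 0.5000 ≠ 0.8660, the equation fails at this point, so it cannot hold for all real values of x and y for which both sides are defined.
The correct expansion is cos(x+y) = cos(x)cos(y) - sin(x)sin(y); cosine is not additive.

Conclusion: No, this is NOT an identity.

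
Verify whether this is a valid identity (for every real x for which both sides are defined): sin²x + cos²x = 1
Claim: sin²x + cos²x = 1.
Reasoning: The point (cos x, sin x) lies on the unit circle X² + Y² = 1, so cos²x + sin²x = 1 for every real x.
So the two sides agree for every real x for which both sides are defined.

Conclusion: Yes, this is an identity.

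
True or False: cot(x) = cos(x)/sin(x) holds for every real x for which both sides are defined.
True.

Claim: cot(x) = cos(x)/sin(x).
Reasoning: cot(x) is defined as 1/tan(x) = 1/(sin(x)/cos(x)) = cos(x)/sin(x), wherever sin(x) ≠ 0.
So the two sides agree for every real x for which both sides are defined.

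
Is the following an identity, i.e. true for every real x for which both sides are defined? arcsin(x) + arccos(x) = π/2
Yes, this is an identity.

Claim: arcsin(x) + arccos(x) = π/2.
Reasoning: Both sides are defined for -1 ≤ x ≤ 1. Let θ = arcsin(x), so sin θ = x and θ ∈ [-π/2, π/2]. Then cos(π/2 - θ) = sin θ = x and π/2 - θ ∈ [0, π], which is exactly the range of arccos, so arccos(x) = π/2 - θ. Adding: arcsin(x) + arccos(x) = θ + (π/2 - θ) = π/2.
So the two sides agree for every real x for which both sides are defined.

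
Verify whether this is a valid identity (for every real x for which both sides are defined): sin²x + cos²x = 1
Yes, this is an identity.

Claim: sin²x + cos²x = 1.
Reasoning: The point (cos x, sin x) lies on the unit circle X² + Y² = 1, so cos²x + sin²x = 1 for every real x.
So the two sides agree for every real x for which both sides are defined.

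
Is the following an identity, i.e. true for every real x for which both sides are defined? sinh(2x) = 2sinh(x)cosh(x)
Yes, this is an identity.

Claim: sinh(2x) = 2sinh(x)cosh(x).
Reasoning: 2sinh(x)cosh(x) = 2 · (e^x - e^-x)/2 · (e^x + e^-x)/2 = (e^(2x) - e^(-2x))/2 = sinh(2x).
So the two sides agree for every real x for which both sides are defined.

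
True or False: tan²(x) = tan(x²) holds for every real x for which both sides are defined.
False.

Claim: tan²(x) = tan(x²).
Test a specific point where both sides are defined: x = -π/3.
LHS = tan²(x) ≈ 3.0000
RHS = tan(x²) ≈ 1.9485
Since 3.0000 ≠ 1.9485, the equation fails at this point, so it cannot hold for every real x for which both sides are defined.
tan²(x) means (tan x)², squaring the output; tan(x²) squares the input. These are different functions.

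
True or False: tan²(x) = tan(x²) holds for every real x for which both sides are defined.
Claim: tan²(x) = tan(x²).
Test a specific point where both sides are defined: x = 3π/4.
LHS = tan²(x) ≈ 1.0000
RHS = tan(x²) ≈ -0.8977
Since 1.0000 ≠ -0.8977, the equation fails at this point, so it cannot hold for every real x for which both sides are defined.
tan²(x) means (tan x)², squaring the output; tan(x²) squares the input. These are different functions.

Conclusion: False.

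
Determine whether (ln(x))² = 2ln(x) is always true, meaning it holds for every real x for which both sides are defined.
No, this is NOT an identity.

Claim: (ln(x))² = 2ln(x).
Test a specific point where both sides are defined: x = 3/2.
LHS = (ln(x))² ≈ 0.1644
RHS = 2ln(x) ≈ 0.8109
Since 0.1644 ≠ 0.8109, the equation fails at this point, so it cannot hold for every real x for which both sides are defined.
2ln(x) equals ln(x²), which is not the same as (ln x)².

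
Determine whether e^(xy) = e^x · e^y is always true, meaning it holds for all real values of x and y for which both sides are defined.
No, this is NOT an identity.

Claim: e^(xy) = e^x · e^y.
Test a specific point where both sides are defined: x = 1/2, y = 1/2.
LHS = e^(xy) ≈ 1.2840
RHS = e^x · e^y ≈ 2.7183
Since 1.2840 ≠ 2.7183, the equation fails at this point, so it cannot hold for all real values of x and y for which both sides are defined.
e^x · e^y = e^(x+y), not e^(xy).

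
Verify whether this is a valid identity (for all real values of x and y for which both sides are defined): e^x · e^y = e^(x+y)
Yes, this is an identity.

Claim: e^x · e^y = e^(x+y).
Reasoning: This is the law of exponents for a common base: multiplying powers adds exponents. E.g. from the series, (Σ x^j/j!)(Σ y^k/k!) = Σ_m (Σ_{j+k=m} x^j y^k/(j!k!)) = Σ_m (x+y)^m/m! by the binomial theorem.
So the two sides agree for all real values of x and y for which both sides are defined.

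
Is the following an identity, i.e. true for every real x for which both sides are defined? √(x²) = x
Claim: √(x²) = x.
Test a specific point where both sides are defined: x = -1.
LHS = √(x²) ≈ 1.0000
RHS = x ≈ -1.0000
Since 1.0000 ≠ -1.0000, the equation fails at this point, so it cannot hold for every real x for which both sides are defined.
√(x²) = |x|, which differs from x whenever x < 0 (both sides are defined for every real x).

Conclusion: No, this is NOT an identity.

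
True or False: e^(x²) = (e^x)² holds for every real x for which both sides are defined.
Claim: e^(x²) = (e^x)².
Test a specific point where both sides are defined: x = 3/2.
LHS = e^(x²) ≈ 9.4877
RHS = (e^x)² ≈ 20.0855
Since 9.4877 ≠ 20.0855, the equation fails at this point, so it cannot hold for every real x for which both sides are defined.
(e^x)² = e^(2x), and 2x ≠ x² in general.

Conclusion: False.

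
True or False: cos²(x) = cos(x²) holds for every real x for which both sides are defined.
Claim: cos²(x) = cos(x²).
Test a specific point where both sides are defined: x = 2π/3.
LHS = cos²(x) ≈ 0.2500
RHS = cos(x²) ≈ -0.3202
Since 0.2500 ≠ -0.3202, the equation fails at this point, so it cannot hold for every real x for which both sides are defined.
cos²(x) means (cos x)², squaring the output; cos(x²) squares the input. These are different functions.

Conclusion: False.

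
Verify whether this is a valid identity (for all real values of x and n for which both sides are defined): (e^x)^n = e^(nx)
Claim: (e^x)^n = e^(nx).
Reasoning: e^x is a positive real number, and for a positive base B and real exponent n, B^n = e^(n·ln B). With B = e^x, ln B = x, so (e^x)^n = e^(n·x).
So the two sides agree for all real values of x and n for which both sides are defined.

Conclusion: Yes, this is an identity.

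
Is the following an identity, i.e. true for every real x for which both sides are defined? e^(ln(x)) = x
Yes, this is an identity.

Claim: e^(ln(x)) = x.
Reasoning: For x > 0, ln(x) is by definition the exponent p such that e^p = x. Raising e to that exponent therefore returns x: e^(ln x) = x.
So the two sides agree for every real x for which both sides are defined.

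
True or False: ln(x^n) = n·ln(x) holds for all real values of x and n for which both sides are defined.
Claim: ln(x^n) = n·ln(x).
Reasoning: The right side requires x > 0. For x > 0, x^n = (e^(ln x))^n = e^(n·ln x), so taking ln of both sides gives ln(x^n) = n·ln(x).
So the two sides agree for all real values of x and n for which both sides are defined.

Conclusion: True.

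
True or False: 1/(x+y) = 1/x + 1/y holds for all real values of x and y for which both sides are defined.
False.

Claim: 1/(x+y) = 1/x + 1/y.
Test a specific point where both sides are defined: x = -1, y = -2.
LHS = 1/(x+y) ≈ -0.3333
RHS = 1/x + 1/y ≈ -1.5000
Since -0.3333 ≠ -1.5000, the equation fails at this point, so it cannot hold for all real values of x and y for which both sides are defined.
1/x + 1/y = (x+y)/(xy), which is not 1/(x+y).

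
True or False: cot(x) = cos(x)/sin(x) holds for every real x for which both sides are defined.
Claim: cot(x) = cos(x)/sin(x).
Reasoning: cot(x) is defined as 1/tan(x) = 1/(sin(x)/cos(x)) = cos(x)/sin(x), wherever sin(x) ≠ 0.
So the two sides agree for every real x for which both sides are defined.

Conclusion: True.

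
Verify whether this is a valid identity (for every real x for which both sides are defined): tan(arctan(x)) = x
Yes, this is an identity.

Claim: tan(arctan(x)) = x.
Reasoning: For every real x, arctan(x) is by definition the angle in (-π/2, π/2) whose tangent equals x. Taking the tangent of that angle returns x.
So the two sides agree for every real x for which both sides are defined.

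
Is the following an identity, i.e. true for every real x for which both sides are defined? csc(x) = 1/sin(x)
Claim: csc(x) = 1/sin(x).
Reasoning: csc(x) is by definition the reciprocal of sin(x), wherever sin(x) ≠ 0.
So the two sides agree for every real x for which both sides are defined.

Conclusion: Yes, this is an identity.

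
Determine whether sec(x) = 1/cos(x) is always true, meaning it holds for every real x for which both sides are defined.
Claim: sec(x) = 1/cos(x).
Reasoning: sec(x) is by definition the reciprocal of cos(x), wherever cos(x) ≠ 0.
So the two sides agree for every real x for which both sides are defined.

Conclusion: Yes, this is an identity.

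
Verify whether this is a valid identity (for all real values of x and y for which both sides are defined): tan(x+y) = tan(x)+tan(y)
No, this is NOT an identity.

Claim: tan(x+y) = tan(x)+tan(y).
Test a specific point where both sides are defined: x = 2π/3, y = 2π/3.
LHS = tan(x+y) ≈ 1.7321
RHS = tan(x)+tan(y) ≈ -3.4641
Since 1.7321 ≠ -3.4641, the equation fails at this point, so it cannot hold for all real values of x and y for which both sides are defined.
The correct formula is tan(x+y) = (tan(x) + tan(y))/(1 - tan(x)tan(y)).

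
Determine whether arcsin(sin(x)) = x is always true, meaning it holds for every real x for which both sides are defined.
No, this is NOT an identity.

Claim: arcsin(sin(x)) = x.
Test a specific point where both sides are defined: x = 2π/3.
LHS = arcsin(sin(x)) ≈ 1.0472
RHS = x ≈ 2.0944
Since 1.0472 ≠ 2.0944, the equation fails at this point, so it cannot hold for every real x for which both sides are defined.
arcsin only returns values in [-π/2, π/2], so arcsin(sin(x)) = x holds only for x in that interval, not for all real x.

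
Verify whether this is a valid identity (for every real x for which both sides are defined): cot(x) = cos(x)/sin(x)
Claim: cot(x) = cos(x)/sin(x).
Reasoning: cot(x) is defined as 1/tan(x) = 1/(sin(x)/cos(x)) = cos(x)/sin(x), wherever sin(x) ≠ 0.
So the two sides agree for every real x for which both sides are defined.

Conclusion: Yes, this is an identity.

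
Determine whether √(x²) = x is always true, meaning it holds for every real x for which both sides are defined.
Claim: √(x²) = x.
Test a specific point where both sides are defined: x = -2.
LHS = √(x²) ≈ 2.0000
RHS = x ≈ -2.0000
Since 2.0000 ≠ -2.0000, the equation fails at this point, so it cannot hold for every real x for which both sides are defined.
√(x²) = |x|, which differs from x whenever x < 0 (both sides are defined for every real x).

Conclusion: No, this is NOT an identity.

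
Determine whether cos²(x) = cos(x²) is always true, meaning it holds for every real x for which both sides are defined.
Claim: cos²(x) = cos(x²).
Test a specific point where both sides are defined: x = π/4.
LHS = cos²(x) ≈ 0.5000
RHS = cos(x²) ≈ 0.8157
Since 0.5000 ≠ 0.8157, the equation fails at this point, so it cannot hold for every real x for which both sides are defined.
cos²(x) means (cos x)², squaring the output; cos(x²) squares the input. These are different functions.

Conclusion: No, this is NOT an identity.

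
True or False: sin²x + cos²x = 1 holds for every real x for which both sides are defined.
True.

Claim: sin²x + cos²x = 1.
Reasoning: The point (cos x, sin x) lies on the unit circle X² + Y² = 1, so cos²x + sin²x = 1 for every real x.
So the two sides agree for every real x for which both sides are defined.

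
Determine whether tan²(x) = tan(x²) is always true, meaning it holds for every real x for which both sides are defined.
Claim: tan²(x) = tan(x²).
Test a specific point where both sides are defined: x = π/4.
LHS = tan²(x) ≈ 1.0000
RHS = tan(x²) ≈ 0.7092
Since 1.0000 ≠ 0.7092, the equation fails at this point, so it cannot hold for every real x for which both sides are defined.
tan²(x) means (tan x)², squaring the output; tan(x²) squares the input. These are different functions.

Conclusion: No, this is NOT an identity.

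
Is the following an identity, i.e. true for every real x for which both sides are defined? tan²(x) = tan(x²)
No, this is NOT an identity.

Claim: tan²(x) = tan(x²).
Test a specific point where both sides are defined: x = 2π/3.
LHS = tan²(x) ≈ 3.0000
RHS = tan(x²) ≈ 2.9590
Since 3.0000 ≠ 2.9590, the equation fails at this point, so it cannot hold for every real x for which both sides are defined.
tan²(x) means (tan x)², squaring the output; tan(x²) squares the input. These are different functions.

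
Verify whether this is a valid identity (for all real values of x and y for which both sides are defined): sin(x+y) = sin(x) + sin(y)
Claim: sin(x+y) = sin(x) + sin(y).
Test a specific point where both sides are defined: x = π/2, y = -π/3.
LHS = sin(x+y) ≈ 0.5000
RHS = sin(x) + sin(y) ≈ 0.1340
Since 0.5000 ≠ 0.1340, the equation fails at this point, so it cannot hold for all real values of x and y for which both sides are defined.
The correct expansion is sin(x+y) = sin(x)cos(y) + cos(x)sin(y); sine is not additive.

Conclusion: No, this is NOT an identity.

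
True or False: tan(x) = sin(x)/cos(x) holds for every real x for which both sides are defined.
Claim: tan(x) = sin(x)/cos(x).
Reasoning: For an angle x whose terminal point on the unit circle is (cos x, sin x), tan(x) is defined as the ratio (second coordinate)/(first coordinate) = sin(x)/cos(x), wherever cos(x) ≠ 0.
So the two sides agree for every real x for which both sides are defined.

Conclusion: True.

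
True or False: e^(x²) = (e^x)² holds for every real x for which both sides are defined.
Claim: e^(x²) = (e^x)².
Test a specific point where both sides are defined: x = 1/2.
LHS = e^(x²) ≈ 1.2840
RHS = (e^x)² ≈ 2.7183
Since 1.2840 ≠ 2.7183, the equation fails at this point, so it cannot hold for every real x for which both sides are defined.
(e^x)² = e^(2x), and 2x ≠ x² in general.

Conclusion: False.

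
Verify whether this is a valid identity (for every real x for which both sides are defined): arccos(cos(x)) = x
Claim: arccos(cos(x)) = x.
Test a specific point where both sides are defined: x = -π/2.
LHS = arccos(cos(x)) ≈ 1.5708
RHS = x ≈ -1.5708
Since 1.5708 ≠ -1.5708, the equation fails at this point, so it cannot hold for every real x for which both sides are defined.
arccos only returns values in [0, π], so arccos(cos(x)) = x holds only for x in that interval, not for all real x.

Conclusion: No, this is NOT an identity.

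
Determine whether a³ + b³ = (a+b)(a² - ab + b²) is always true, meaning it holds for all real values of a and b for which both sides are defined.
Yes, this is an identity.

Claim: a³ + b³ = (a+b)(a² - ab + b²).
Reasoning: Expand the right side: (a+b)(a² - ab + b²) = a³ - a²b + ab² + a²b - ab² + b³ = a³ + b³ (the middle terms cancel in pairs).
So the two sides agree for all real values of a and b for which both sides are defined.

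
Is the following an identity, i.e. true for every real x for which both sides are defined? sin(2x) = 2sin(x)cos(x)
Yes, this is an identity.

Claim: sin(2x) = 2sin(x)cos(x).
Reasoning: Put y = x in the addition formula sin(x+y) = sin(x)cos(y) + cos(x)sin(y): sin(2x) = sin(x)cos(x) + cos(x)sin(x) = 2sin(x)cos(x).
So the two sides agree for every real x for which both sides are defined.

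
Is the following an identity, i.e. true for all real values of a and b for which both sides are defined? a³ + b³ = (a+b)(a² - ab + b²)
Yes, this is an identity.

Claim: a³ + b³ = (a+b)(a² - ab + b²).
Reasoning: Expand the right side: (a+b)(a² - ab + b²) = a³ - a²b + ab² + a²b - ab² + b³ = a³ + b³ (the middle terms cancel in pairs).
So the two sides agree for all real values of a and b for which both sides are defined.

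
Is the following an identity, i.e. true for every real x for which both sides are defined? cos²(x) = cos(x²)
No, this is NOT an identity.

Claim: cos²(x) = cos(x²).
Test a specific point where both sides are defined: x = π.
LHS = cos²(x) ≈ 1.0000
RHS = cos(x²) ≈ -0.9027
Since 1.0000 ≠ -0.9027, the equation fails at this point, so it cannot hold for every real x for which both sides are defined.
cos²(x) means (cos x)², squaring the output; cos(x²) squares the input. These are different functions.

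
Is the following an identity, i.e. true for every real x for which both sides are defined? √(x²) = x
No, this is NOT an identity.

Claim: √(x²) = x.
Test a specific point where both sides are defined: x = -3.
LHS = √(x²) ≈ 3.0000
RHS = x ≈ -3.0000
Since 3.0000 ≠ -3.0000, the equation fails at this point, so it cannot hold for every real x for which both sides are defined.
√(x²) = |x|, which differs from x whenever x < 0 (both sides are defined for every real x).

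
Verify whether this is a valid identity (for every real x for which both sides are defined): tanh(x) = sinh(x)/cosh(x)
Claim: tanh(x) = sinh(x)/cosh(x).
Reasoning: tanh(x) is defined as sinh(x)/cosh(x) = (e^x - e^-x)/(e^x + e^-x); cosh(x) ≥ 1 is never zero, so this holds for every real x.
So the two sides agree for every real x for which both sides are defined.

Conclusion: Yes, this is an identity.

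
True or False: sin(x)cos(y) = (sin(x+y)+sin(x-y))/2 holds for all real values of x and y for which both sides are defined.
Claim: sin(x)cos(y) = (sin(x+y)+sin(x-y))/2.
Reasoning: sin(x+y) = sin(x)cos(y) + cos(x)sin(y) and sin(x-y) = sin(x)cos(y) - cos(x)sin(y). Adding, sin(x+y) + sin(x-y) = 2sin(x)cos(y); divide by 2.
So the two sides agree for all real values of x and y for which both sides are defined.

Conclusion: True.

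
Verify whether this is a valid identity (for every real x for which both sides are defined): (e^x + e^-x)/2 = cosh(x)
Yes, this is an identity.

Claim: (e^x + e^-x)/2 = cosh(x).
Reasoning: This is exactly the definition of the hyperbolic cosine: cosh(x) := (e^x + e^-x)/2.
So the two sides agree for every real x for which both sides are defined.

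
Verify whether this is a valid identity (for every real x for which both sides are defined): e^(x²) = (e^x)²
No, this is NOT an identity.

Claim: e^(x²) = (e^x)².
Test a specific point where both sides are defined: x = -2.
LHS = e^(x²) ≈ 54.5982
RHS = (e^x)² ≈ 0.0183
Since 54.5982 ≠ 0.0183, the equation fails at this point, so it cannot hold for every real x for which both sides are defined.
(e^x)² = e^(2x), and 2x ≠ x² in general.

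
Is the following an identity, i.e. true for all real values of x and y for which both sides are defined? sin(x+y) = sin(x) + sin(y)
No, this is NOT an identity.

Claim: sin(x+y) = sin(x) + sin(y).
Test a specific point where both sides are defined: x = -π/2, y = 3π/4.
LHS = sin(x+y) ≈ 0.7071
RHS = sin(x) + sin(y) ≈ -0.2929
Since 0.7071 ≠ -0.2929, the equation fails at this point, so it cannot hold for all real values of x and y for which both sides are defined.
The correct expansion is sin(x+y) = sin(x)cos(y) + cos(x)sin(y); sine is not additive.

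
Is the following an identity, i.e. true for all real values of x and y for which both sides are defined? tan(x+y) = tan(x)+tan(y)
Claim: tan(x+y) = tan(x)+tan(y).
Test a specific point where both sides are defined: x = π/4, y = 2π/3.
LHS = tan(x+y) ≈ -0.2679
RHS = tan(x)+tan(y) ≈ -0.7321
Since -0.2679 ≠ -0.7321, the equation fails at this point, so it cannot hold for all real values of x and y for which both sides are defined.
The correct formula is tan(x+y) = (tan(x) + tan(y))/(1 - tan(x)tan(y)).

Conclusion: No, this is NOT an identity.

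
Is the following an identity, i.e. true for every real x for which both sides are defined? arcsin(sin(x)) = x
Claim: arcsin(sin(x)) = x.
Test a specific point where both sides are defined: x = 2π/3.
LHS = arcsin(sin(x)) ≈ 1.0472
RHS = x ≈ 2.0944
Since 1.0472 ≠ 2.0944, the equation fails at this point, so it cannot hold for every real x for which both sides are defined.
arcsin only returns values in [-π/2, π/2], so arcsin(sin(x)) = x holds only for x in that interval, not for all real x.

Conclusion: No, this is NOT an identity.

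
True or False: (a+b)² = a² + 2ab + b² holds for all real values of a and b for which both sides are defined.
True.

Claim: (a+b)² = a² + 2ab + b².
Reasoning: Expand: (a+b)² = (a+b)(a+b) = a·a + a·b + b·a + b·b = a² + 2ab + b².
So the two sides agree for all real values of a and b for which both sides are defined.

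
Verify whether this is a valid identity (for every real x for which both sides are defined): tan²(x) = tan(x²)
Claim: tan²(x) = tan(x²).
Test a specific point where both sides are defined: x = π/4.
LHS = tan²(x) ≈ 1.0000
RHS = tan(x²) ≈ 0.7092
Since 1.0000 ≠ 0.7092, the equation fails at this point, so it cannot hold for every real x for which both sides are defined.
tan²(x) means (tan x)², squaring the output; tan(x²) squares the input. These are different functions.

Conclusion: No, this is NOT an identity.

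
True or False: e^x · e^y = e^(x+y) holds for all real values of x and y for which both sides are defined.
True.

Claim: e^x · e^y = e^(x+y).
Reasoning: This is the law of exponents for a common base: multiplying powers adds exponents. E.g. from the series, (Σ x^j/j!)(Σ y^k/k!) = Σ_m (Σ_{j+k=m} x^j y^k/(j!k!)) = Σ_m (x+y)^m/m! by the binomial theorem.
So the two sides agree for all real values of x and y for which both sides are defined.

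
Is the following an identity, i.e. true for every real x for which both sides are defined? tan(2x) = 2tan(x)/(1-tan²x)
Claim: tan(2x) = 2tan(x)/(1-tan²x).
Reasoning: tan(2x) = sin(2x)/cos(2x) = 2sin(x)cos(x) / (cos²x - sin²x). Divide numerator and denominator by cos²x: 2tan(x) / (1 - tan²x).
So the two sides agree for every real x for which both sides are defined.

Conclusion: Yes, this is an identity.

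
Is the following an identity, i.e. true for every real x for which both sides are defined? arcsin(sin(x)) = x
No, this is NOT an identity.

Claim: arcsin(sin(x)) = x.
Test a specific point where both sides are defined: x = 3π/4.
LHS = arcsin(sin(x)) ≈ 0.7854
RHS = x ≈ 2.3562
Since 0.7854 ≠ 2.3562, the equation fails at this point, so it cannot hold for every real x for which both sides are defined.
arcsin only returns values in [-π/2, π/2], so arcsin(sin(x)) = x holds only for x in that interval, not for all real x.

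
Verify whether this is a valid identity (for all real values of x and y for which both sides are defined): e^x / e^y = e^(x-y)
Yes, this is an identity.

Claim: e^x / e^y = e^(x-y).
Reasoning: 1/e^y = e^(-y), so e^x / e^y = e^x · e^(-y) = e^(x + (-y)) = e^(x-y) by the product rule for exponents.
So the two sides agree for all real values of x and y for which both sides are defined.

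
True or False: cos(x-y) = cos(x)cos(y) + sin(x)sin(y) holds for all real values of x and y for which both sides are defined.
Claim: cos(x-y) = cos(x)cos(y) + sin(x)sin(y).
Reasoning: Replace y by -y in cos(x+y) = cos(x)cos(y) - sin(x)sin(y) and use cos(-y) = cos(y), sin(-y) = -sin(y): cos(x-y) = cos(x)cos(y) + sin(x)sin(y).
So the two sides agree for all real values of x and y for which both sides are defined.

Conclusion: True.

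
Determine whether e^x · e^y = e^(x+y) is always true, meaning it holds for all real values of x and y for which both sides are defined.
Claim: e^x · e^y = e^(x+y).
Reasoning: This is the law of exponents for a common base: multiplying powers adds exponents. E.g. from the series, (Σ x^j/j!)(Σ y^k/k!) = Σ_m (Σ_{j+k=m} x^j y^k/(j!k!)) = Σ_m (x+y)^m/m! by the binomial theorem.
So the two sides agree for all real values of x and y for which both sides are defined.

Conclusion: Yes, this is an identity.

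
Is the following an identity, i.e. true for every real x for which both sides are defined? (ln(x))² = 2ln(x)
Claim: (ln(x))² = 2ln(x).
Test a specific point where both sides are defined: x = 5.
LHS = (ln(x))² ≈ 2.5903
RHS = 2ln(x) ≈ 3.2189
Since 2.5903 ≠ 3.2189, the equation fails at this point, so it cannot hold for every real x for which both sides are defined.
2ln(x) equals ln(x²), which is not the same as (ln x)².

Conclusion: No, this is NOT an identity.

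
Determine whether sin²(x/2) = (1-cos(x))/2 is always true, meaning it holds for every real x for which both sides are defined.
Claim: sin²(x/2) = (1-cos(x))/2.
Reasoning: Use cos(2θ) = 1 - 2sin²θ with θ = x/2: cos(x) = 1 - 2sin²(x/2). Solving for sin²(x/2) gives (1 - cos(x))/2.
So the two sides agree for every real x for which both sides are defined.

Conclusion: Yes, this is an identity.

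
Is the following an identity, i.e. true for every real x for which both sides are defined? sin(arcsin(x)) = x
Claim: sin(arcsin(x)) = x.
Reasoning: For -1 ≤ x ≤ 1 (where arcsin is defined), arcsin(x) is by definition an angle whose sine equals x. Taking the sine of that angle returns x. (Note the other order, arcsin(sin x) = x, is NOT an identity.)
So the two sides agree for every real x for which both sides are defined.

Conclusion: Yes, this is an identity.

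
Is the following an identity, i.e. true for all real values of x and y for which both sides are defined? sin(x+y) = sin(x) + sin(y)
Claim: sin(x+y) = sin(x) + sin(y).
Test a specific point where both sides are defined: x = 2π/3, y = -π/6.
LHS = sin(x+y) ≈ 1.0000
RHS = sin(x) + sin(y) ≈ 0.3660
Since 1.0000 ≠ 0.3660, the equation fails at this point, so it cannot hold for all real values of x and y for which both sides are defined.
The correct expansion is sin(x+y) = sin(x)cos(y) + cos(x)sin(y); sine is not additive.

Conclusion: No, this is NOT an identity.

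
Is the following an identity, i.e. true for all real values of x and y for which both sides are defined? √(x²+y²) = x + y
Claim: √(x²+y²) = x + y.
Test a specific point where both sides are defined: x = 5, y = -3.
LHS = √(x²+y²) ≈ 5.8310
RHS = x + y ≈ 2.0000
Since 5.8310 ≠ 2.0000, the equation fails at this point, so it cannot hold for all real values of x and y for which both sides are defined.
(x+y)² = x² + 2xy + y², not x² + y², so the square root does not split this way.

Conclusion: No, this is NOT an identity.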